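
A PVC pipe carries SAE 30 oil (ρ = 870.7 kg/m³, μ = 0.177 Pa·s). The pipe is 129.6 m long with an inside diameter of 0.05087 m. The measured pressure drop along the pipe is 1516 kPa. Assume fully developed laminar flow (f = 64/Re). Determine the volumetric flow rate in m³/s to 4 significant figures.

Q ≈ 0.01086 m³/s

For laminar flow, f = 64/Re with Re = ρVD/μ, so Darcy-Weisbach reduces to ΔP = 32μLV/D². Solving for V: V = ΔP·D²/(32μL) = 1.516e+06·(0.05087)²/(32·0.177·129.6) = 5.344 m/s.
Check: Re = ρVD/μ = 870.7·5.344·0.05087/0.177 = 1337 < 2300, so the laminar assumption holds.
Q = V·A = 5.344·(π/4·0.05087²) = 0.01086 m³/s = 0.01086 m³/s.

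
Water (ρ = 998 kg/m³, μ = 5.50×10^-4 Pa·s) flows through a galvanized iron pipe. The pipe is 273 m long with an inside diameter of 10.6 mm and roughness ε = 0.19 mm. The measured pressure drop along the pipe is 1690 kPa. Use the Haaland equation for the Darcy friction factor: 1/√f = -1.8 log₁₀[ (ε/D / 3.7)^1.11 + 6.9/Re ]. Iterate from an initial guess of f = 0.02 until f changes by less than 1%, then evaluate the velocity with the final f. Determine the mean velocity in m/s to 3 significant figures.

Rearranging Darcy-Weisbach: V = √(2·ΔP·D/(f·L·ρ)). With ε/D = 0.00019/0.0106 = 0.0179, iterate starting from f = 0.02:
  f = 0.02 → V = √(2·1.69e+06·0.0106/(0.02·273·998)) = 2.564 m/s; Re = ρVD/μ = 4.932e+04; f → 0.04756
  f = 0.04756 → V = 1.663 m/s; Re = 3.198e+04; f → 0.04799
Converged (Δf/f < 1%). With the final f = 0.04799: V = √(2·1.69e+06·0.0106/(0.04799·273·998)) = 1.655 m/s.

V ≈ 1.66 m/s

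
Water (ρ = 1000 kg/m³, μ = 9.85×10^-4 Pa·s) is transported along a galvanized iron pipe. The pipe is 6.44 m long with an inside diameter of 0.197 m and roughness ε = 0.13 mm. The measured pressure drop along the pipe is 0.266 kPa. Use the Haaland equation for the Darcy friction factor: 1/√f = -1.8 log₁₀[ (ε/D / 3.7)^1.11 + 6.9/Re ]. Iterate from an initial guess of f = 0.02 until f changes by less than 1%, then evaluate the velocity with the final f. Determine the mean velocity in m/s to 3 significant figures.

Rearranging Darcy-Weisbach: V = √(2·ΔP·D/(f·L·ρ)). With ε/D = 0.00013/0.197 = 0.00066, iterate starting from f = 0.02:
  f = 0.02 → V = √(2·266·0.197/(0.02·6.44·1000)) = 0.9021 m/s; Re = ρVD/μ = 1.804e+05; f → 0.01959
  f = 0.01959 → V = 0.9115 m/s; Re = 1.823e+05; f → 0.01957
Converged (Δf/f < 1%). With the final f = 0.01957: V = √(2·266·0.197/(0.01957·6.44·1000)) = 0.9119 m/s.

V ≈ 0.912 m/s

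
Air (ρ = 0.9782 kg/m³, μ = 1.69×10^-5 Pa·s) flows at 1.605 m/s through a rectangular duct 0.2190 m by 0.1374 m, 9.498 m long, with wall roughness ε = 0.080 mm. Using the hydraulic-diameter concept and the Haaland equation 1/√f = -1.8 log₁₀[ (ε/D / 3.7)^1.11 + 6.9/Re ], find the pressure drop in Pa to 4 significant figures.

ΔP ≈ 1.994 Pa

Hydraulic diameter D_h = 4A/P = 4·(0.219·0.1374)/(2·(0.219+0.1374)) = 0.1204/0.7128 = 0.1689 m.
Re = ρVD_h/μ = 0.9782·1.605·0.1689/1.69e-05 = 1.569e+04.
ε/D_h = 8e-05/0.1689 = 0.000474; Haaland gives 1/√f = -1.8 log₁₀[4.78e-05+0.00044] = 5.961, so f = 0.02814.
ΔP = f(L/D_h)(ρV²/2) = 0.02814·9.498/0.1689·1.26 = 1.994 Pa.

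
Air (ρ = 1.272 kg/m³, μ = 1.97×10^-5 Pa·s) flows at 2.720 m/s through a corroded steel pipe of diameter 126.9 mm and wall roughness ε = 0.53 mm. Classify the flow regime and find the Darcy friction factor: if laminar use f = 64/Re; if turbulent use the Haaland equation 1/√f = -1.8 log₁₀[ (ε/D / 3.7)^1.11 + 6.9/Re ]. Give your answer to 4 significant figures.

f ≈ 0.03268

Re = ρVD/μ = 1.272·2.72·0.1269/1.97e-05 = 2.229e+04.
Re > 4000 → turbulent. ε/D = 0.00053/0.1269 = 0.00418; Haaland: 1/√f = -1.8 log₁₀[0.000535 + 0.00031] = 5.532, so f = 0.03268.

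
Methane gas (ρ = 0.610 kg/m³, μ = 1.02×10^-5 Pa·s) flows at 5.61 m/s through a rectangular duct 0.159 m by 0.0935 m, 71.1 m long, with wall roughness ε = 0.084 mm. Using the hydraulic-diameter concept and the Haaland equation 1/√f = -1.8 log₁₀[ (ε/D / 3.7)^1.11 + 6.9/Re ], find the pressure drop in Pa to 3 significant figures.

Hydraulic diameter D_h = 4A/P = 4·(0.159·0.0935)/(2·(0.159+0.0935)) = 0.05947/0.505 = 0.1178 m.
Re = ρVD_h/μ = 0.61·5.61·0.1178/1.02e-05 = 3.951e+04.
ε/D_h = 8.4e-05/0.1178 = 0.000713; Haaland gives 1/√f = -1.8 log₁₀[7.52e-05+0.000175] = 6.484, so f = 0.02379.
ΔP = f(L/D_h)(ρV²/2) = 0.02379·71.1/0.1178·9.599 = 137.9 Pa.

ΔP ≈ 138 Pa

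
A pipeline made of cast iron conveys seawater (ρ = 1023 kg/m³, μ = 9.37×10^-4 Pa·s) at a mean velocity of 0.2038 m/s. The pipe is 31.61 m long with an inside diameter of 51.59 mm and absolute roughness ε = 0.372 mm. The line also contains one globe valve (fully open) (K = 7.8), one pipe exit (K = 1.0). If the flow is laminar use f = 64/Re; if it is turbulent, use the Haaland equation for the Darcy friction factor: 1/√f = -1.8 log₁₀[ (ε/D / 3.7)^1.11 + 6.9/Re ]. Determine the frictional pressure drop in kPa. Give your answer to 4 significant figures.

ΔP ≈ 0.6991 kPa

Reynolds number Re = ρVD/μ = 1023 · 0.2038 · 0.05159 / 0.000937 = 1.148e+04.
Re > 4000 → turbulent. Relative roughness ε/D = 0.000372/0.05159 = 0.00721. Haaland: 1/√f = -1.8 log₁₀[(0.00721/3.7)^1.11 + 6.9/1.148e+04] = -1.8 log₁₀[0.000981 + 0.000601] = 5.041, so f = 0.03935.
Total minor-loss coefficient ΣK = 1·7.8 + 1·1 = 8.8.
ΔP = [f·L/D + ΣK]·(ρV²/2) = [0.03935·31.61/0.05159 + 8.8]·(1023·0.2038²/2) = [24.11 + 8.8]·21.24 = 699.1 Pa.
ΔP = 699.1 Pa = 0.6991 kPa.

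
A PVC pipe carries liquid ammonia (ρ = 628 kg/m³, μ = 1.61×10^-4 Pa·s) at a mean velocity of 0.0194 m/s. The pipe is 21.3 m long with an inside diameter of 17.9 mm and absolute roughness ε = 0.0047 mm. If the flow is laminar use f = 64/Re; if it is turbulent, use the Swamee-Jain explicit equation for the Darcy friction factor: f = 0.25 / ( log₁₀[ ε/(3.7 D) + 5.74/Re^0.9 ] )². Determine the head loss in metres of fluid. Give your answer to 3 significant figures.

h_f ≈ 0.00108 m

Reynolds number Re = ρVD/μ = 628 · 0.0194 · 0.0179 / 0.000161 = 1355.
Re < 2300 → laminar flow, so f = 64/Re = 64/1355 = 0.04725 (the turbulent correlation is not needed).
Darcy-Weisbach: ΔP = f(L/D)(ρV²/2) = 0.04725·(21.3/0.0179)·(628·0.0194²/2) = 0.04725·1190·0.1182 = 6.644 Pa.
Head loss h_f = ΔP/(ρg) = 6.644/(628·9.81) = 0.00108 m.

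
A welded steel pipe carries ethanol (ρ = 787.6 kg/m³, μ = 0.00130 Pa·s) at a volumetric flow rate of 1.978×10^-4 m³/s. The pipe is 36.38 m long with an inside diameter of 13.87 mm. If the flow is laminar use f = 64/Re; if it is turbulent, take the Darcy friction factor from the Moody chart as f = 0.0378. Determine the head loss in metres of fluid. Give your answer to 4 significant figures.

Cross-sectional area A = πD²/4 = π(0.01387)²/4 = 0.0001511 m²; mean velocity V = Q/A = 0.0001978/0.0001511 = 1.309 m/s.
Reynolds number Re = ρVD/μ = 787.6 · 1.309 · 0.01387 / 0.0013 = 1.1e+04.
Re > 4000 → turbulent; use the Moody-chart value f = 0.0378.
Darcy-Weisbach: ΔP = f(L/D)(ρV²/2) = 0.0378·(36.38/0.01387)·(787.6·1.309²/2) = 0.0378·2623·674.9 = 6.691e+04 Pa.
Head loss h_f = ΔP/(ρg) = 6.691e+04/(787.6·9.81) = 8.661 m.

h_f ≈ 8.661 m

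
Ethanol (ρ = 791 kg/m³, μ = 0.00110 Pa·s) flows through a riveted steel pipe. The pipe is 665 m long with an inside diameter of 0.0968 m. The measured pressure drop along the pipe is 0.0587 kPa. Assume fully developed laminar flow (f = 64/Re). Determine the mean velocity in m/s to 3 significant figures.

V ≈ 0.0235 m/s

For laminar flow, f = 64/Re with Re = ρVD/μ, so Darcy-Weisbach reduces to ΔP = 32μLV/D². Solving for V: V = ΔP·D²/(32μL) = 58.7·(0.0968)²/(32·0.0011·665) = 0.0235 m/s.
Check: Re = ρVD/μ = 791·0.0235·0.0968/0.0011 = 1636 < 2300, so the laminar assumption holds.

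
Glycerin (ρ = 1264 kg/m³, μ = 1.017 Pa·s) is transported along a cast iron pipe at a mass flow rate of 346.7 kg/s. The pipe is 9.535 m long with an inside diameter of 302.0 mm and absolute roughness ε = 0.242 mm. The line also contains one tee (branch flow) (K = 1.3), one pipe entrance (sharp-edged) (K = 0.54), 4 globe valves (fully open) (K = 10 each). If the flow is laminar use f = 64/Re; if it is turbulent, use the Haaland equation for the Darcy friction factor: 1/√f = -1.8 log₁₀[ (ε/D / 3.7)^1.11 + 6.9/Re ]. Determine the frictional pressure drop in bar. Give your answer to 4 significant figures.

ΔP ≈ 4.007 bar

A = πD²/4 = π(0.302)²/4 = 0.07163 m²; mean velocity V = ṁ/(ρA) = 346.7/(1264 · 0.07163) = 3.829 m/s.
Reynolds number Re = ρVD/μ = 1264 · 3.829 · 0.302 / 1.02 = 1437.
Re < 2300 → laminar flow, so f = 64/Re = 64/1437 = 0.04453 (the turbulent correlation is not needed).
Total minor-loss coefficient ΣK = 1·1.3 + 1·0.54 + 4·10 = 41.8.
ΔP = [f·L/D + ΣK]·(ρV²/2) = [0.04453·9.535/0.302 + 41.8]·(1264·3.829²/2) = [1.406 + 41.8]·9267 = 4.007e+05 Pa.
ΔP = 4.007e+05 Pa = 4.007 bar.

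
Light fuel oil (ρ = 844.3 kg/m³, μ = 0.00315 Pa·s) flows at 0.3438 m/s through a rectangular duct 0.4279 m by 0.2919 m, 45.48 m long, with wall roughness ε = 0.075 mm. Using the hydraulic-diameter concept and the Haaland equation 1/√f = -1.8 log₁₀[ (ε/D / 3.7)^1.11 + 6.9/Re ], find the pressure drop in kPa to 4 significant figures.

Hydraulic diameter D_h = 4A/P = 4·(0.4279·0.2919)/(2·(0.4279+0.2919)) = 0.4996/1.44 = 0.3471 m.
Re = ρVD_h/μ = 844.3·0.3438·0.3471/0.00315 = 3.198e+04.
ε/D_h = 7.5e-05/0.3471 = 0.000216; Haaland gives 1/√f = -1.8 log₁₀[2e-05+0.000216] = 6.53, so f = 0.02345.
ΔP = f(L/D_h)(ρV²/2) = 0.02345·45.48/0.3471·49.9 = 153.4 Pa.
ΔP = 0.1534 kPa.

ΔP ≈ 0.1534 kPa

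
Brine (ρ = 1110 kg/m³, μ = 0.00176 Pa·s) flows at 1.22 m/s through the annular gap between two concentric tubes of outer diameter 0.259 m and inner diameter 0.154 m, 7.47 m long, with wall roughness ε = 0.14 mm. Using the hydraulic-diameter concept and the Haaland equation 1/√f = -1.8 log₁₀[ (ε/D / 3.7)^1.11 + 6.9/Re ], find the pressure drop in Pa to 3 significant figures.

Hydraulic diameter D_h = 4A/P = D_o - D_i = 0.259 - 0.154 = 0.105 m.
Re = ρVD_h/μ = 1110·1.22·0.105/0.00176 = 8.079e+04.
ε/D_h = 0.00014/0.105 = 0.00133; Haaland gives 1/√f = -1.8 log₁₀[0.000151+8.54e-05] = 6.529, so f = 0.02346.
ΔP = f(L/D_h)(ρV²/2) = 0.02346·7.47/0.105·826.1 = 1379 Pa.

ΔP ≈ 1380 Pa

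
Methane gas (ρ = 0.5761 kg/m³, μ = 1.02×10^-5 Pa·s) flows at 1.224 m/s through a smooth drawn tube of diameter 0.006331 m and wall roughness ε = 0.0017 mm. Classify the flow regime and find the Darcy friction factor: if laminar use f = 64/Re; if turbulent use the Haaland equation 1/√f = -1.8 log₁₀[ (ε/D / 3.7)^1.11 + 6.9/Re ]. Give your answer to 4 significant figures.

Re = ρVD/μ = 0.5761·1.224·0.006331/1.02e-05 = 437.7.
Re < 2300 → laminar, so f = 64/Re = 0.1462 (roughness is irrelevant in laminar flow).

f ≈ 0.1462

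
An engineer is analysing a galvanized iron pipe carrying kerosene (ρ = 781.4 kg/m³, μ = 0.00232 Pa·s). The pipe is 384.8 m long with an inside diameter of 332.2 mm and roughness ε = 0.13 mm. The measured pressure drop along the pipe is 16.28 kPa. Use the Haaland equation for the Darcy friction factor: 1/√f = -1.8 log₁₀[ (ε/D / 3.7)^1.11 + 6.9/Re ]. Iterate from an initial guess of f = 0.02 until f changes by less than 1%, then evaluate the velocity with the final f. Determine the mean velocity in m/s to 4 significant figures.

Rearranging Darcy-Weisbach: V = √(2·ΔP·D/(f·L·ρ)). With ε/D = 0.00013/0.3322 = 0.000391, iterate starting from f = 0.02:
  f = 0.02 → V = √(2·1.628e+04·0.3322/(0.02·384.8·781.4)) = 1.341 m/s; Re = ρVD/μ = 1.501e+05; f → 0.01861
  f = 0.01861 → V = 1.39 m/s; Re = 1.556e+05; f → 0.01853
Converged (Δf/f < 1%). With the final f = 0.01853: V = √(2·1.628e+04·0.3322/(0.01853·384.8·781.4)) = 1.393 m/s.

V ≈ 1.393 m/s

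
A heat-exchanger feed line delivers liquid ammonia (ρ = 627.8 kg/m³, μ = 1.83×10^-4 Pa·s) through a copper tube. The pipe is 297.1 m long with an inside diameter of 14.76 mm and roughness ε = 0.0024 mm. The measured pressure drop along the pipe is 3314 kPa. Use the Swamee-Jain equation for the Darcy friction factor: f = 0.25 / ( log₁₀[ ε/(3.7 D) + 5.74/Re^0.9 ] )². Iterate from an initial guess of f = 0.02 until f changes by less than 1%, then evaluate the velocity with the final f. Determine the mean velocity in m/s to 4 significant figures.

Rearranging Darcy-Weisbach: V = √(2·ΔP·D/(f·L·ρ)). With ε/D = 2.4e-06/0.01476 = 0.000163, iterate starting from f = 0.02:
  f = 0.02 → V = √(2·3.314e+06·0.01476/(0.02·297.1·627.8)) = 5.121 m/s; Re = ρVD/μ = 2.593e+05; f → 0.01629
  f = 0.01629 → V = 5.674 m/s; Re = 2.873e+05; f → 0.01608
  f = 0.01608 → V = 5.711 m/s; Re = 2.892e+05; f → 0.01607
Converged (Δf/f < 1%). With the final f = 0.01607: V = √(2·3.314e+06·0.01476/(0.01607·297.1·627.8)) = 5.713 m/s.

V ≈ 5.713 m/s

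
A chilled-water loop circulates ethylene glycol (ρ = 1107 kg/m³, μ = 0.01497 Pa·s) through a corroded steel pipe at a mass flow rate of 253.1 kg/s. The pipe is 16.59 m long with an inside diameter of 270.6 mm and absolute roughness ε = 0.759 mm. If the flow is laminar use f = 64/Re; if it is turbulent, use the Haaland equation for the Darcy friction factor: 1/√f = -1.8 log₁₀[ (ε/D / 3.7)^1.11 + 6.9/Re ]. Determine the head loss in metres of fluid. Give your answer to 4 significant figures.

A = πD²/4 = π(0.2706)²/4 = 0.05751 m²; mean velocity V = ṁ/(ρA) = 253.1/(1107 · 0.05751) = 3.976 m/s.
Reynolds number Re = ρVD/μ = 1107 · 3.976 · 0.2706 / 0.015 = 7.955e+04.
Re > 4000 → turbulent. Relative roughness ε/D = 0.000759/0.2706 = 0.0028. Haaland: 1/√f = -1.8 log₁₀[(0.0028/3.7)^1.11 + 6.9/7.955e+04] = -1.8 log₁₀[0.000344 + 8.67e-05] = 6.059, so f = 0.02724.
Darcy-Weisbach: ΔP = f(L/D)(ρV²/2) = 0.02724·(16.59/0.2706)·(1107·3.976²/2) = 0.02724·61.31·8748 = 1.461e+04 Pa.
Head loss h_f = ΔP/(ρg) = 1.461e+04/(1107·9.81) = 1.345 m.

h_f ≈ 1.345 m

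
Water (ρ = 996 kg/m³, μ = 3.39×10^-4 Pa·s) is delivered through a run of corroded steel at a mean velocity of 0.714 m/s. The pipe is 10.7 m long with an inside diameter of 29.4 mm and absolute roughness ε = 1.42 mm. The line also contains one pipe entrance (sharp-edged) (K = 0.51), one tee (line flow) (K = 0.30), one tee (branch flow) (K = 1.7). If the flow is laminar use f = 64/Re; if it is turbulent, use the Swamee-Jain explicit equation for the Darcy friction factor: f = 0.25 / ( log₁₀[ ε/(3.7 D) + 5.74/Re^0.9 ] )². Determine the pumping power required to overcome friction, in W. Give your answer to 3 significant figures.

Reynolds number Re = ρVD/μ = 996 · 0.714 · 0.0294 / 0.000339 = 6.167e+04.
Re > 4000 → turbulent. Relative roughness ε/D = 0.00142/0.0294 = 0.0483. Swamee-Jain: f = 0.25/(log₁₀[0.0483/3.7 + 5.74/6.167e+04^0.9])² = 0.25/(log₁₀[0.0131 + 0.00028])² = 0.25/(-1.875)² = 0.07111.
Total minor-loss coefficient ΣK = 1·0.51 + 1·0.3 + 1·1.7 = 2.51.
ΔP = [f·L/D + ΣK]·(ρV²/2) = [0.07111·10.7/0.0294 + 2.51]·(996·0.714²/2) = [25.88 + 2.51]·253.9 = 7208 Pa.
Q = V·A = 0.714·0.0006789 = 0.0004847 m³/s.
Pumping power P = QΔP = 0.0004847·7208 = 3.494 W = 3.49 W.

P ≈ 3.49 W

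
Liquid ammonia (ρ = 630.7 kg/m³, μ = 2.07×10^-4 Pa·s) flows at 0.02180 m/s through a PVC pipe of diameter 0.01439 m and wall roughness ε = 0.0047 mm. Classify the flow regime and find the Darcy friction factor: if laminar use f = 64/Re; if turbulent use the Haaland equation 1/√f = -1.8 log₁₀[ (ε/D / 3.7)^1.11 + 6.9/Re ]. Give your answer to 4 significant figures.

f ≈ 0.06696

Re = ρVD/μ = 630.7·0.0218·0.01439/0.000207 = 955.8.
Re < 2300 → laminar, so f = 64/Re = 0.06696 (roughness is irrelevant in laminar flow).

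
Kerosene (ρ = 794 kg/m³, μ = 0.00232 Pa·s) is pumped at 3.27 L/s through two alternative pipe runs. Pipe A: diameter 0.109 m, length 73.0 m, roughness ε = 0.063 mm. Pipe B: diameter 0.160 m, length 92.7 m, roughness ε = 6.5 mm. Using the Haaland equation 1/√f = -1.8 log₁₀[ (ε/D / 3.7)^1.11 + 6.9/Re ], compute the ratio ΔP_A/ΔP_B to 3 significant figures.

ΔP_A/ΔP_B ≈ 2.33

Pipe A: V = Q/A = 0.00327/0.009331 = 0.3504 m/s; Re = 1.307e+04; ε/D = 0.000578; Haaland → f = 0.02956; ΔP_A = f(L/D)(ρV²/2) = 965.3 Pa.
Pipe B: V = Q/A = 0.00327/0.02011 = 0.1626 m/s; Re = 8906; ε/D = 0.0406; Haaland → f = 0.0682; ΔP_B = f(L/D)(ρV²/2) = 414.9 Pa.
ΔP_A/ΔP_B = 965.3/414.9 = 2.33.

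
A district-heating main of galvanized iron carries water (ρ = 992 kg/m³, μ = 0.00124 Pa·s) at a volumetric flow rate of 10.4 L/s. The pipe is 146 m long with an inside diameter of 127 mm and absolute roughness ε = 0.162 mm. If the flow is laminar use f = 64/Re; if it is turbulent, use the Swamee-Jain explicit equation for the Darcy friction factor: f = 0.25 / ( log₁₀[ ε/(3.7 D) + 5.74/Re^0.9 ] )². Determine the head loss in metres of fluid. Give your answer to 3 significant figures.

h_f ≈ 0.933 m

Q = 10.4 L/s = 10.4/1000 = 0.0104 m³/s.
Cross-sectional area A = πD²/4 = π(0.127)²/4 = 0.01267 m²; mean velocity V = Q/A = 0.0104/0.01267 = 0.821 m/s.
Reynolds number Re = ρVD/μ = 992 · 0.821 · 0.127 / 0.00124 = 8.341e+04.
Re > 4000 → turbulent. Relative roughness ε/D = 0.000162/0.127 = 0.00128. Swamee-Jain: f = 0.25/(log₁₀[0.00128/3.7 + 5.74/8.341e+04^0.9])² = 0.25/(log₁₀[0.000345 + 0.000214])² = 0.25/(-3.253)² = 0.02362.
Darcy-Weisbach: ΔP = f(L/D)(ρV²/2) = 0.02362·(146/0.127)·(992·0.821²/2) = 0.02362·1150·334.3 = 9080 Pa.
Head loss h_f = ΔP/(ρg) = 9080/(992·9.81) = 0.933 m.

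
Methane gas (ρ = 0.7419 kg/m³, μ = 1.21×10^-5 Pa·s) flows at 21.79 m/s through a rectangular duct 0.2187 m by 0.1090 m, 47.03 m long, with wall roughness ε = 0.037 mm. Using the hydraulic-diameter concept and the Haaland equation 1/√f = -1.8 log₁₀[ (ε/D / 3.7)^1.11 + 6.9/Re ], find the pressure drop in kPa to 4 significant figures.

ΔP ≈ 0.9840 kPa

Hydraulic diameter D_h = 4A/P = 4·(0.2187·0.109)/(2·(0.2187+0.109)) = 0.09535/0.6554 = 0.1455 m.
Re = ρVD_h/μ = 0.7419·21.79·0.1455/1.21e-05 = 1.944e+05.
ε/D_h = 3.7e-05/0.1455 = 0.000254; Haaland gives 1/√f = -1.8 log₁₀[2.39e-05+3.55e-05] = 7.607, so f = 0.01728.
ΔP = f(L/D_h)(ρV²/2) = 0.01728·47.03/0.1455·176.1 = 984 Pa.
ΔP = 0.9840 kPa.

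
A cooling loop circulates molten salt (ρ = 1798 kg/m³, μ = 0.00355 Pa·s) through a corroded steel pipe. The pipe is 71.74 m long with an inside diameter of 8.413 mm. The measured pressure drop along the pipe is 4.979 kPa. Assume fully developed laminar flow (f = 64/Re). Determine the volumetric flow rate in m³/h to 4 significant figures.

For laminar flow, f = 64/Re with Re = ρVD/μ, so Darcy-Weisbach reduces to ΔP = 32μLV/D². Solving for V: V = ΔP·D²/(32μL) = 4979·(0.008413)²/(32·0.00355·71.74) = 0.04324 m/s.
Check: Re = ρVD/μ = 1798·0.04324·0.008413/0.00355 = 184.3 < 2300, so the laminar assumption holds.
Q = V·A = 0.04324·(π/4·0.008413²) = 2.404e-06 m³/s = 0.008654 m³/h.

Q ≈ 0.008654 m³/h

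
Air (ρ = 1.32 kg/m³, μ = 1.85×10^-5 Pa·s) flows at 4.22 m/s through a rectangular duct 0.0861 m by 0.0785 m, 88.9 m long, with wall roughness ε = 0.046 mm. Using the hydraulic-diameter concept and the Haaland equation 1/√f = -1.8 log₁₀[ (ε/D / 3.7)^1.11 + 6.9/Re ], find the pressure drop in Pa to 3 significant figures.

ΔP ≈ 326 Pa

Hydraulic diameter D_h = 4A/P = 4·(0.0861·0.0785)/(2·(0.0861+0.0785)) = 0.02704/0.3292 = 0.08212 m.
Re = ρVD_h/μ = 1.32·4.22·0.08212/1.85e-05 = 2.473e+04.
ε/D_h = 4.6e-05/0.08212 = 0.00056; Haaland gives 1/√f = -1.8 log₁₀[5.75e-05+0.000279] = 6.251, so f = 0.02559.
ΔP = f(L/D_h)(ρV²/2) = 0.02559·88.9/0.08212·11.75 = 325.6 Pa.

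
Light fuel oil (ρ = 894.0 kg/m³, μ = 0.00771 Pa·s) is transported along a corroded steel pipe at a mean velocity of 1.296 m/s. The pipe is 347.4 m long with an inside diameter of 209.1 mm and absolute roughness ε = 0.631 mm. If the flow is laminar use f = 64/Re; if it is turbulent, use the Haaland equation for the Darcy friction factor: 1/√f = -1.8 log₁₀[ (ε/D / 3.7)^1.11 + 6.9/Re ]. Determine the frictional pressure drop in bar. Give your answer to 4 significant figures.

ΔP ≈ 0.3696 bar

Reynolds number Re = ρVD/μ = 894 · 1.296 · 0.2091 / 0.00771 = 3.142e+04.
Re > 4000 → turbulent. Relative roughness ε/D = 0.000631/0.2091 = 0.00302. Haaland: 1/√f = -1.8 log₁₀[(0.00302/3.7)^1.11 + 6.9/3.142e+04] = -1.8 log₁₀[0.000373 + 0.00022] = 5.809, so f = 0.02963.
Darcy-Weisbach: ΔP = f(L/D)(ρV²/2) = 0.02963·(347.4/0.2091)·(894·1.296²/2) = 0.02963·1661·750.8 = 3.696e+04 Pa.
ΔP = 3.696e+04 Pa = 0.3696 bar.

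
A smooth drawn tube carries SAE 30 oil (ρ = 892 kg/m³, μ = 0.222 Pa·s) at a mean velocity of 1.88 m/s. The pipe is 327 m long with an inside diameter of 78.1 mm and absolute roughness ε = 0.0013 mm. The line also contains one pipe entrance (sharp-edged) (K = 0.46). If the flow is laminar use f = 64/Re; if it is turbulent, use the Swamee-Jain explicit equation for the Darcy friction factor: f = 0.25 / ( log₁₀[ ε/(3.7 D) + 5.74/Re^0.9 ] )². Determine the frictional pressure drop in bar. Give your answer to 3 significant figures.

Reynolds number Re = ρVD/μ = 892 · 1.88 · 0.0781 / 0.222 = 590.
Re < 2300 → laminar flow, so f = 64/Re = 64/590 = 0.1085 (the turbulent correlation is not needed).
Total minor-loss coefficient ΣK = 1·0.46 = 0.46.
ΔP = [f·L/D + ΣK]·(ρV²/2) = [0.1085·327/0.0781 + 0.46]·(892·1.88²/2) = [454.2 + 0.46]·1576 = 7.167e+05 Pa.
ΔP = 7.167e+05 Pa = 7.17 bar.

ΔP ≈ 7.17 bar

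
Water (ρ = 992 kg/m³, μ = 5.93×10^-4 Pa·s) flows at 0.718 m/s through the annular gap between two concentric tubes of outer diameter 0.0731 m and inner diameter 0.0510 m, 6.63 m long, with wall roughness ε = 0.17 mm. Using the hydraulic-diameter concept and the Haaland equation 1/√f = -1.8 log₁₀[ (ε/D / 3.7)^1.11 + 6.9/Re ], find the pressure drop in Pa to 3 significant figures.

Hydraulic diameter D_h = 4A/P = D_o - D_i = 0.0731 - 0.051 = 0.0221 m.
Re = ρVD_h/μ = 992·0.718·0.0221/0.000593 = 2.654e+04.
ε/D_h = 0.00017/0.0221 = 0.00769; Haaland gives 1/√f = -1.8 log₁₀[0.00105+0.00026] = 5.187, so f = 0.03717.
ΔP = f(L/D_h)(ρV²/2) = 0.03717·6.63/0.0221·255.7 = 2852 Pa.

ΔP ≈ 2850 Pa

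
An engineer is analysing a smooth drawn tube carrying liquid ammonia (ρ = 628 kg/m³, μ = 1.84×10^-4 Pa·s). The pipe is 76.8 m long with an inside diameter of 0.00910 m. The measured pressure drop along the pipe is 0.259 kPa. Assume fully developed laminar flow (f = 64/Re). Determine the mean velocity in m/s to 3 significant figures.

For laminar flow, f = 64/Re with Re = ρVD/μ, so Darcy-Weisbach reduces to ΔP = 32μLV/D². Solving for V: V = ΔP·D²/(32μL) = 259·(0.0091)²/(32·0.000184·76.8) = 0.04743 m/s.
Check: Re = ρVD/μ = 628·0.04743·0.0091/0.000184 = 1473 < 2300, so the laminar assumption holds.

V ≈ 0.0474 m/s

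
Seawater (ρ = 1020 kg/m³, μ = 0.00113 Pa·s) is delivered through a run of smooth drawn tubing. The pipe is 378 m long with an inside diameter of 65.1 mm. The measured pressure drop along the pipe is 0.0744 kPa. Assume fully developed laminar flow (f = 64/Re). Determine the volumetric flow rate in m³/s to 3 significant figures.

Q ≈ 7.68×10^-5 m³/s

For laminar flow, f = 64/Re with Re = ρVD/μ, so Darcy-Weisbach reduces to ΔP = 32μLV/D². Solving for V: V = ΔP·D²/(32μL) = 74.4·(0.0651)²/(32·0.00113·378) = 0.02307 m/s.
Check: Re = ρVD/μ = 1020·0.02307·0.0651/0.00113 = 1356 < 2300, so the laminar assumption holds.
Q = V·A = 0.02307·(π/4·0.0651²) = 7.678e-05 m³/s = 7.68×10^-5 m³/s.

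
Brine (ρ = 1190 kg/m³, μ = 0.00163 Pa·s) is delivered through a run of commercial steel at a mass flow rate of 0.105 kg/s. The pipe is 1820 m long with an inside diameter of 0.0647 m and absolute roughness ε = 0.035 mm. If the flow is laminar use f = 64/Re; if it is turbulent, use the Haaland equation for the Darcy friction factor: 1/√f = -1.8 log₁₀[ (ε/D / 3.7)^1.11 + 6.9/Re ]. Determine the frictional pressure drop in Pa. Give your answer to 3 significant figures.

A = πD²/4 = π(0.0647)²/4 = 0.003288 m²; mean velocity V = ṁ/(ρA) = 0.105/(1190 · 0.003288) = 0.02684 m/s.
Reynolds number Re = ρVD/μ = 1190 · 0.02684 · 0.0647 / 0.00163 = 1268.
Re < 2300 → laminar flow, so f = 64/Re = 64/1268 = 0.05049 (the turbulent correlation is not needed).
Darcy-Weisbach: ΔP = f(L/D)(ρV²/2) = 0.05049·(1820/0.0647)·(1190·0.02684²/2) = 0.05049·2.813e+04·0.4286 = 608.6 Pa.

ΔP ≈ 609 Pa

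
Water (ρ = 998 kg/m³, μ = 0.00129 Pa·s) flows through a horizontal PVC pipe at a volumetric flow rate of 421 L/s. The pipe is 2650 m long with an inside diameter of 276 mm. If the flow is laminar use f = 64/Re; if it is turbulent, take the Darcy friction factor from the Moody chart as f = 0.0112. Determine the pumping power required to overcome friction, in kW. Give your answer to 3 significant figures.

P ≈ 1120 kW

Q = 421 L/s = 421/1000 = 0.421 m³/s.
Cross-sectional area A = πD²/4 = π(0.276)²/4 = 0.05983 m²; mean velocity V = Q/A = 0.421/0.05983 = 7.037 m/s.
Reynolds number Re = ρVD/μ = 998 · 7.037 · 0.276 / 0.00129 = 1.503e+06.
Re > 4000 → turbulent; use the Moody-chart value f = 0.0112.
Darcy-Weisbach: ΔP = f(L/D)(ρV²/2) = 0.0112·(2650/0.276)·(998·7.037²/2) = 0.0112·9601·2.471e+04 = 2.657e+06 Pa.
Pumping power P = QΔP = 0.421·2.657e+06 = 1119000 W = 1120 kW.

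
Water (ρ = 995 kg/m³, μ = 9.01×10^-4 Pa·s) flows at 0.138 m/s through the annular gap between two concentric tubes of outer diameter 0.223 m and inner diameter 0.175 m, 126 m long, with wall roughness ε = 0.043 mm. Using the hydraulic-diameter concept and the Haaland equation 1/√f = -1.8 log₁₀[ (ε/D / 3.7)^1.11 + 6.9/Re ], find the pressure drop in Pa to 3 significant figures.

ΔP ≈ 863 Pa

Hydraulic diameter D_h = 4A/P = D_o - D_i = 0.223 - 0.175 = 0.048 m.
Re = ρVD_h/μ = 995·0.138·0.048/0.000901 = 7315.
ε/D_h = 4.3e-05/0.048 = 0.000896; Haaland gives 1/√f = -1.8 log₁₀[9.69e-05+0.000943] = 5.369, so f = 0.03469.
ΔP = f(L/D_h)(ρV²/2) = 0.03469·126/0.048·9.474 = 862.7 Pa.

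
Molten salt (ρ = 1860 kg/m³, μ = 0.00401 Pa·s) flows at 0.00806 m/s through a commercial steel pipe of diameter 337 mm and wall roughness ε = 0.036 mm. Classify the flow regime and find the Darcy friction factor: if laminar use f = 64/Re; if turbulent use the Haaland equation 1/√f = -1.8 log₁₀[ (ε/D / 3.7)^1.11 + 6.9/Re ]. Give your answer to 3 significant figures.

f ≈ 0.0508

Re = ρVD/μ = 1860·0.00806·0.337/0.00401 = 1260.
Re < 2300 → laminar, so f = 64/Re = 0.0508 (roughness is irrelevant in laminar flow).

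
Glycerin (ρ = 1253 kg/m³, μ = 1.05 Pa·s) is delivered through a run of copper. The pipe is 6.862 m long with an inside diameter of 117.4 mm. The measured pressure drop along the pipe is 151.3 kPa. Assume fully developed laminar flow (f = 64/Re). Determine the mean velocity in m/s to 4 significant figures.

For laminar flow, f = 64/Re with Re = ρVD/μ, so Darcy-Weisbach reduces to ΔP = 32μLV/D². Solving for V: V = ΔP·D²/(32μL) = 1.513e+05·(0.1174)²/(32·1.05·6.862) = 9.045 m/s.
Check: Re = ρVD/μ = 1253·9.045·0.1174/1.05 = 1267 < 2300, so the laminar assumption holds.

V ≈ 9.045 m/s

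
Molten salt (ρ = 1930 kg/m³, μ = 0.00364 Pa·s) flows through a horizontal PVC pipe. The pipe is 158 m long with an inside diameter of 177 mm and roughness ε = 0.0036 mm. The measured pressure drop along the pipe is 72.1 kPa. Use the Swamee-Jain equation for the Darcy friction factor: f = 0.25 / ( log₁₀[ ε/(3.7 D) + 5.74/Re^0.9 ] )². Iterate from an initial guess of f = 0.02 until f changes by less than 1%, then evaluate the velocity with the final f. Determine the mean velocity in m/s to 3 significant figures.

Rearranging Darcy-Weisbach: V = √(2·ΔP·D/(f·L·ρ)). With ε/D = 3.6e-06/0.177 = 2.03e-05, iterate starting from f = 0.02:
  f = 0.02 → V = √(2·7.21e+04·0.177/(0.02·158·1930)) = 2.046 m/s; Re = ρVD/μ = 1.92e+05; f → 0.01584
  f = 0.01584 → V = 2.299 m/s; Re = 2.157e+05; f → 0.0155
  f = 0.0155 → V = 2.324 m/s; Re = 2.181e+05; f → 0.01547
Converged (Δf/f < 1%). With the final f = 0.01547: V = √(2·7.21e+04·0.177/(0.01547·158·1930)) = 2.326 m/s.

V ≈ 2.33 m/s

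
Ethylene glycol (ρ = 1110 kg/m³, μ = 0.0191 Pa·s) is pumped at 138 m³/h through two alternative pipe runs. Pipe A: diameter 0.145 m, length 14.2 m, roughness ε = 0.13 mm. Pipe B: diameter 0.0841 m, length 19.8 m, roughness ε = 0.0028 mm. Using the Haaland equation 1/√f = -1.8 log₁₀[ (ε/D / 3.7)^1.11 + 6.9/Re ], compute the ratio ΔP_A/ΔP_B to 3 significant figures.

ΔP_A/ΔP_B ≈ 0.0570

Pipe A: V = Q/A = 0.03833/0.01651 = 2.321 m/s; Re = 1.956e+04; ε/D = 0.000897; Haaland → f = 0.02755; ΔP_A = f(L/D)(ρV²/2) = 8069 Pa.
Pipe B: V = Q/A = 0.03833/0.005555 = 6.901 m/s; Re = 3.373e+04; ε/D = 3.33e-05; Haaland → f = 0.02274; ΔP_B = f(L/D)(ρV²/2) = 1.415e+05 Pa.
ΔP_A/ΔP_B = 8069/1.415e+05 = 0.0570.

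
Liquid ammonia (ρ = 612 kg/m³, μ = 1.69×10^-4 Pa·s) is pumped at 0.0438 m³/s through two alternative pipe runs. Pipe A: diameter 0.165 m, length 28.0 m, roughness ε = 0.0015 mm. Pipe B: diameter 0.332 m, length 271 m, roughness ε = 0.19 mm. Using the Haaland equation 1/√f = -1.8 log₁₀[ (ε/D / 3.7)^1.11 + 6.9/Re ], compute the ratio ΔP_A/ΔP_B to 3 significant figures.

Pipe A: V = Q/A = 0.0438/0.02138 = 2.048 m/s; Re = 1.224e+06; ε/D = 9.09e-06; Haaland → f = 0.01139; ΔP_A = f(L/D)(ρV²/2) = 2482 Pa.
Pipe B: V = Q/A = 0.0438/0.08657 = 0.506 m/s; Re = 6.083e+05; ε/D = 0.000572; Haaland → f = 0.01789; ΔP_B = f(L/D)(ρV²/2) = 1144 Pa.
ΔP_A/ΔP_B = 2482/1144 = 2.17.

ΔP_A/ΔP_B ≈ 2.17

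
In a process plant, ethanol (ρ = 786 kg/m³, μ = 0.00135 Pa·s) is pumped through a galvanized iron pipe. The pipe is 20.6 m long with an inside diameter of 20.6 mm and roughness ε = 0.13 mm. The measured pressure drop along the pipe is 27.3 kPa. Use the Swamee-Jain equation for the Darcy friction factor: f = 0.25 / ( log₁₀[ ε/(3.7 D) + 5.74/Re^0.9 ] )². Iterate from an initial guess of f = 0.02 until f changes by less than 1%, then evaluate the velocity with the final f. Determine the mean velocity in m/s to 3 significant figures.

Rearranging Darcy-Weisbach: V = √(2·ΔP·D/(f·L·ρ)). With ε/D = 0.00013/0.0206 = 0.00631, iterate starting from f = 0.02:
  f = 0.02 → V = √(2·2.73e+04·0.0206/(0.02·20.6·786)) = 1.864 m/s; Re = ρVD/μ = 2.235e+04; f → 0.03645
  f = 0.03645 → V = 1.381 m/s; Re = 1.656e+04; f → 0.03752
  f = 0.03752 → V = 1.361 m/s; Re = 1.632e+04; f → 0.03757
Converged (Δf/f < 1%). With the final f = 0.03757: V = √(2·2.73e+04·0.0206/(0.03757·20.6·786)) = 1.36 m/s.

V ≈ 1.36 m/s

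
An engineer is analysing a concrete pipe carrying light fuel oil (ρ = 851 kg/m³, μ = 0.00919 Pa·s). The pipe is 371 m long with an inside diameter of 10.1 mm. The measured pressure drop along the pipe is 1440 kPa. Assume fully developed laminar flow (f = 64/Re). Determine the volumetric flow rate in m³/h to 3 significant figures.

For laminar flow, f = 64/Re with Re = ρVD/μ, so Darcy-Weisbach reduces to ΔP = 32μLV/D². Solving for V: V = ΔP·D²/(32μL) = 1.44e+06·(0.0101)²/(32·0.00919·371) = 1.346 m/s.
Check: Re = ρVD/μ = 851·1.346·0.0101/0.00919 = 1259 < 2300, so the laminar assumption holds.
Q = V·A = 1.346·(π/4·0.0101²) = 0.0001079 m³/s = 0.388 m³/h.

Q ≈ 0.388 m³/h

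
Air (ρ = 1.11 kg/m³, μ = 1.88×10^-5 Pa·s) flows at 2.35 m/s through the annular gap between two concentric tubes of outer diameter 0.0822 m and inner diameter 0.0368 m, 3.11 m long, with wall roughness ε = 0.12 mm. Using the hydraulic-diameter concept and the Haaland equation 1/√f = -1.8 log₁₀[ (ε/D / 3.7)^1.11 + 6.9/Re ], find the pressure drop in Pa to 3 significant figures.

Hydraulic diameter D_h = 4A/P = D_o - D_i = 0.0822 - 0.0368 = 0.0454 m.
Re = ρVD_h/μ = 1.11·2.35·0.0454/1.88e-05 = 6299.
ε/D_h = 0.00012/0.0454 = 0.00264; Haaland gives 1/√f = -1.8 log₁₀[0.000322+0.0011] = 5.127, so f = 0.03804.
ΔP = f(L/D_h)(ρV²/2) = 0.03804·3.11/0.0454·3.065 = 7.986 Pa.

ΔP ≈ 7.99 Pa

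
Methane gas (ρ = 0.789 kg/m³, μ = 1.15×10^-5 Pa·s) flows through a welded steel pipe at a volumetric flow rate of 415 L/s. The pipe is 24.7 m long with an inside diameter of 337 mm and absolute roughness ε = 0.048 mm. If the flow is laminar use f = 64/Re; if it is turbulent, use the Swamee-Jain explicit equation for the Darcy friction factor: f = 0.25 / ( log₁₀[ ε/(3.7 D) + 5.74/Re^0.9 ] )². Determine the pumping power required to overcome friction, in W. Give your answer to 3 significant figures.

P ≈ 4.79 W

Q = 415 L/s = 415/1000 = 0.415 m³/s.
Cross-sectional area A = πD²/4 = π(0.337)²/4 = 0.0892 m²; mean velocity V = Q/A = 0.415/0.0892 = 4.653 m/s.
Reynolds number Re = ρVD/μ = 0.789 · 4.653 · 0.337 / 1.15e-05 = 1.076e+05.
Re > 4000 → turbulent. Relative roughness ε/D = 4.8e-05/0.337 = 0.000142. Swamee-Jain: f = 0.25/(log₁₀[0.000142/3.7 + 5.74/1.076e+05^0.9])² = 0.25/(log₁₀[3.85e-05 + 0.00017])² = 0.25/(-3.681)² = 0.01845.
Darcy-Weisbach: ΔP = f(L/D)(ρV²/2) = 0.01845·(24.7/0.337)·(0.789·4.653²/2) = 0.01845·73.29·8.54 = 11.55 Pa.
Pumping power P = QΔP = 0.415·11.55 = 4.793 W = 4.79 W.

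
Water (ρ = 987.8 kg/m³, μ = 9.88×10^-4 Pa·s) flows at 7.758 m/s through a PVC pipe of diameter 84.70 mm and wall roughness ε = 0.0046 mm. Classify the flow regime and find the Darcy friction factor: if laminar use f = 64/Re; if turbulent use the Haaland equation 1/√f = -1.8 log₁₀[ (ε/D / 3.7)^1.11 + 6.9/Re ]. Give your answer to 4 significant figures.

Re = ρVD/μ = 987.8·7.758·0.0847/0.000988 = 6.57e+05.
Re > 4000 → turbulent. ε/D = 4.6e-06/0.0847 = 5.43e-05; Haaland: 1/√f = -1.8 log₁₀[4.32e-06 + 1.05e-05] = 8.693, so f = 0.01323.

f ≈ 0.01323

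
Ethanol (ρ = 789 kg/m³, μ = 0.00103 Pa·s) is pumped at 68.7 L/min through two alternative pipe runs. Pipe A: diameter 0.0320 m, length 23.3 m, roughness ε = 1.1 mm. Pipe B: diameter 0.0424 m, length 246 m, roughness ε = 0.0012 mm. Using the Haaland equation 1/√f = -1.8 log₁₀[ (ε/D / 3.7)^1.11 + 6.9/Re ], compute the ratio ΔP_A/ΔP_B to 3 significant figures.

ΔP_A/ΔP_B ≈ 0.987

Pipe A: V = Q/A = 0.001145/0.0008042 = 1.424 m/s; Re = 3.49e+04; ε/D = 0.0344; Haaland → f = 0.0615; ΔP_A = f(L/D)(ρV²/2) = 3.58e+04 Pa.
Pipe B: V = Q/A = 0.001145/0.001412 = 0.8109 m/s; Re = 2.634e+04; ε/D = 2.83e-05; Haaland → f = 0.0241; ΔP_B = f(L/D)(ρV²/2) = 3.628e+04 Pa.
ΔP_A/ΔP_B = 3.58e+04/3.628e+04 = 0.987.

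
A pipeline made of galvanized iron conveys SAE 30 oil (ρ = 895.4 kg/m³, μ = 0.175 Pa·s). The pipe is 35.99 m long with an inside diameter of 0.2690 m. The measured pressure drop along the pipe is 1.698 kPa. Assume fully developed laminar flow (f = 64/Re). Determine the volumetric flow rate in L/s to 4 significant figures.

Q ≈ 34.65 L/s

For laminar flow, f = 64/Re with Re = ρVD/μ, so Darcy-Weisbach reduces to ΔP = 32μLV/D². Solving for V: V = ΔP·D²/(32μL) = 1698·(0.269)²/(32·0.175·35.99) = 0.6096 m/s.
Check: Re = ρVD/μ = 895.4·0.6096·0.269/0.175 = 839.1 < 2300, so the laminar assumption holds.
Q = V·A = 0.6096·(π/4·0.269²) = 0.03465 m³/s = 34.65 L/s.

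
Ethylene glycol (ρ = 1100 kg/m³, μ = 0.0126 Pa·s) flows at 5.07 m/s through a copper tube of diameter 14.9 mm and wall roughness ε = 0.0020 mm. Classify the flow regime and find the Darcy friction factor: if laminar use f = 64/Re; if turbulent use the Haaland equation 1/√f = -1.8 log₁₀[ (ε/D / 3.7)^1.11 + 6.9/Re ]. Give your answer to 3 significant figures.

f ≈ 0.0349

Re = ρVD/μ = 1100·5.07·0.0149/0.0126 = 6595.
Re > 4000 → turbulent. ε/D = 2e-06/0.0149 = 0.000134; Haaland: 1/√f = -1.8 log₁₀[1.18e-05 + 0.00105] = 5.356, so f = 0.03486.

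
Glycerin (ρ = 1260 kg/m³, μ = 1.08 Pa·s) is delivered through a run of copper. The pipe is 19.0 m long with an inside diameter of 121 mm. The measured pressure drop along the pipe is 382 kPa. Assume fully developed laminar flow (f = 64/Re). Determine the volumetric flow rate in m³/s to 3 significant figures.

Q ≈ 0.0979 m³/s

For laminar flow, f = 64/Re with Re = ρVD/μ, so Darcy-Weisbach reduces to ΔP = 32μLV/D². Solving for V: V = ΔP·D²/(32μL) = 3.82e+05·(0.121)²/(32·1.08·19) = 8.517 m/s.
Check: Re = ρVD/μ = 1260·8.517·0.121/1.08 = 1202 < 2300, so the laminar assumption holds.
Q = V·A = 8.517·(π/4·0.121²) = 0.09794 m³/s = 0.0979 m³/s.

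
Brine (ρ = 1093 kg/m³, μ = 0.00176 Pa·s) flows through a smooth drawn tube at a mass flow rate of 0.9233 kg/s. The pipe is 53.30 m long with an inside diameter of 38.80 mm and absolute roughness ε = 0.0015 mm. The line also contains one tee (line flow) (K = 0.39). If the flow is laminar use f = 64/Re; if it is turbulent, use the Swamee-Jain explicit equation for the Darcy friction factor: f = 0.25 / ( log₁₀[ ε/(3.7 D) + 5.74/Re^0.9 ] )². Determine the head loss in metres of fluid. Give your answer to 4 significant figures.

h_f ≈ 0.9717 m

A = πD²/4 = π(0.0388)²/4 = 0.001182 m²; mean velocity V = ṁ/(ρA) = 0.9233/(1093 · 0.001182) = 0.7144 m/s.
Reynolds number Re = ρVD/μ = 1093 · 0.7144 · 0.0388 / 0.00176 = 1.722e+04.
Re > 4000 → turbulent. Relative roughness ε/D = 1.5e-06/0.0388 = 3.87e-05. Swamee-Jain: f = 0.25/(log₁₀[3.87e-05/3.7 + 5.74/1.722e+04^0.9])² = 0.25/(log₁₀[1.04e-05 + 0.000884])² = 0.25/(-3.048)² = 0.0269.
Total minor-loss coefficient ΣK = 1·0.39 = 0.39.
ΔP = [f·L/D + ΣK]·(ρV²/2) = [0.0269·53.3/0.0388 + 0.39]·(1093·0.7144²/2) = [36.96 + 0.39]·279 = 1.042e+04 Pa.
Head loss h_f = ΔP/(ρg) = 1.042e+04/(1093·9.81) = 0.9717 m.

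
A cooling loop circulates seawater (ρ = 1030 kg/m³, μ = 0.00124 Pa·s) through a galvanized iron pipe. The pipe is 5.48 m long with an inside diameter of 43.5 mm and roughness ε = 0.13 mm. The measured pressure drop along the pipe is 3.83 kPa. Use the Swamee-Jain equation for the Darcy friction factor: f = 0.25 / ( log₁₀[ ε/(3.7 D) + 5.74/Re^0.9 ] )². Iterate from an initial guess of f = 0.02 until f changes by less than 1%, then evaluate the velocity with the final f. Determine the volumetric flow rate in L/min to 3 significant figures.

Rearranging Darcy-Weisbach: V = √(2·ΔP·D/(f·L·ρ)). With ε/D = 0.00013/0.0435 = 0.00299, iterate starting from f = 0.02:
  f = 0.02 → V = √(2·3830·0.0435/(0.02·5.48·1030)) = 1.718 m/s; Re = ρVD/μ = 6.208e+04; f → 0.02846
  f = 0.02846 → V = 1.44 m/s; Re = 5.204e+04; f → 0.02882
  f = 0.02882 → V = 1.431 m/s; Re = 5.171e+04; f → 0.02883
Converged (Δf/f < 1%). With the final f = 0.02883: V = √(2·3830·0.0435/(0.02883·5.48·1030)) = 1.431 m/s.
Q = V·A = 1.431·(π/4·0.0435²) = 0.002126 m³/s = 128 L/min.

Q ≈ 128 L/min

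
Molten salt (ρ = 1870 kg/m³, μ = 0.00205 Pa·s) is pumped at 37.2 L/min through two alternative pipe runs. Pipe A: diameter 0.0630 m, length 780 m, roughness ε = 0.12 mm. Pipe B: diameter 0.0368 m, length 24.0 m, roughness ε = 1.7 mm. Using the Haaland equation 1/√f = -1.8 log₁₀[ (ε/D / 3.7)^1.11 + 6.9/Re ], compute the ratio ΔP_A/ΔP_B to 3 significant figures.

ΔP_A/ΔP_B ≈ 1.02

Pipe A: V = Q/A = 0.00062/0.003117 = 0.1989 m/s; Re = 1.143e+04; ε/D = 0.0019; Haaland → f = 0.03249; ΔP_A = f(L/D)(ρV²/2) = 1.488e+04 Pa.
Pipe B: V = Q/A = 0.00062/0.001064 = 0.5829 m/s; Re = 1.957e+04; ε/D = 0.0462; Haaland → f = 0.07042; ΔP_B = f(L/D)(ρV²/2) = 1.459e+04 Pa.
ΔP_A/ΔP_B = 1.488e+04/1.459e+04 = 1.02.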